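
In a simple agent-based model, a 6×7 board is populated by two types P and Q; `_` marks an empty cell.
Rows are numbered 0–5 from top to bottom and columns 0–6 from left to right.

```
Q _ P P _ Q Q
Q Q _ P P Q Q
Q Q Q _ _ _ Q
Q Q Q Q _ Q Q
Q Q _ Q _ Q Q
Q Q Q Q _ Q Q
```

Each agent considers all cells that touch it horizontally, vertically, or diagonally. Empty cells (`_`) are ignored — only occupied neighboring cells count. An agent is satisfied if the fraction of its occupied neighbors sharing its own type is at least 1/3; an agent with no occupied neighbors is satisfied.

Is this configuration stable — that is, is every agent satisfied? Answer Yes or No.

Row 0: (0,0)Q 2/2 ok · (0,2)P 2/3 ok · (0,3)P 3/3 ok · (0,5)Q 3/4 ok · (0,6)Q 3/3 ok
Row 1: (1,0)Q 4/4 ok · (1,1)Q 5/6 ok · (1,3)P 3/4 ok · (1,4)P 2/4 ok · (1,5)Q 4/5 ok · (1,6)Q 4/4 ok
Row 2: (2,0)Q 5/5 ok · (2,1)Q 7/7 ok · (2,2)Q 5/6 ok · (2,6)Q 4/4 ok
Row 3: (3,0)Q 5/5 ok · (3,1)Q 7/7 ok · (3,2)Q 6/6 ok · (3,3)Q 3/3 ok · (3,5)Q 4/4 ok · (3,6)Q 4/4 ok
Row 4: (4,0)Q 5/5 ok · (4,1)Q 7/7 ok · (4,3)Q 4/4 ok · (4,5)Q 5/5 ok · (4,6)Q 5/5 ok
Row 5: (5,0)Q 3/3 ok · (5,1)Q 4/4 ok · (5,2)Q 4/4 ok · (5,3)Q 2/2 ok · (5,5)Q 3/3 ok · (5,6)Q 3/3 ok
All meet the threshold, so the configuration is stable.

Yes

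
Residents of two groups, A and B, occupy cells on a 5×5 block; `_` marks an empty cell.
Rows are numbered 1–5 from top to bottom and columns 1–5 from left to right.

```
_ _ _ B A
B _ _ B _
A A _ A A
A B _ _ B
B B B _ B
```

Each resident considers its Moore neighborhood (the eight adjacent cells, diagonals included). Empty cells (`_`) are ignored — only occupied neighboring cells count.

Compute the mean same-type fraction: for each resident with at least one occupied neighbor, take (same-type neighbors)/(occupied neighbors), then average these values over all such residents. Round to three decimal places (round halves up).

(1,4)B 1/2
(1,5)A 0/2
(2,1)B 0/2
(2,4)B 1/4
(3,1)A 2/4
(3,2)A 2/4
(3,4)A 1/3
(3,5)A 1/3
(4,1)A 2/5
(4,2)B 3/6
(4,5)B 1/3
(5,1)B 2/3
(5,2)B 3/4
(5,3)B 2/2
(5,5)B 1/1
Sum over 15 residents: 1/2 + 0/2 + 0/2 + 1/4 + 2/4 + 2/4 + 1/3 + 1/3 + 2/5 + 3/6 + 1/3 + 2/3 + 3/4 + 2/2 + 1/1 = 106/15; mean = 106/15 ÷ 15 = 106/225 = 0.471111… → 0.471.

0.471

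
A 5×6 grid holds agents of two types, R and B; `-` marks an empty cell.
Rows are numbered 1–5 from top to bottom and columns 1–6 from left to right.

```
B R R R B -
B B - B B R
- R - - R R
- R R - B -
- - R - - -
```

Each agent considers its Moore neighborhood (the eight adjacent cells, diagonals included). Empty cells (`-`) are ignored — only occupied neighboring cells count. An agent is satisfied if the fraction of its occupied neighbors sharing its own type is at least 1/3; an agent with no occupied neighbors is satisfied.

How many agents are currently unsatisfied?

(1,1)B 2/3 ✓
(1,2)R 1/4 ✗
(1,3)R 2/4 ✓
(1,4)R 1/4 ✗
(1,5)B 2/4 ✓
(2,1)B 2/4 ✓
(2,2)B 2/5 ✓
(2,4)B 2/5 ✓
(2,5)B 2/6 ✓
(2,6)R 2/4 ✓
(3,2)R 2/4 ✓
(3,5)R 2/5 ✓
(3,6)R 2/4 ✓
(4,2)R 3/3 ✓
(4,3)R 3/3 ✓
(4,5)B 0/2 ✗
(5,3)R 2/2 ✓
Unsatisfied: (1,2), (1,4), (4,5) — 3 in total.

3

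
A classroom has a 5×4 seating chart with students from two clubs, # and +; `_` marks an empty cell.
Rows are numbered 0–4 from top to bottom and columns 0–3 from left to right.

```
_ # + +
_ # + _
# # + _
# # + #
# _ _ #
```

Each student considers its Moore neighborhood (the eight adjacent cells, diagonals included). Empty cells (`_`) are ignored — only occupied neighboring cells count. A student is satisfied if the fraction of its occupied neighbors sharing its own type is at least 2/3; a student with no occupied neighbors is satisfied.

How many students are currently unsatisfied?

9

(0,1)# 1/3 not
(0,2)+ 2/4 not
(0,3)+ 2/2 satisfied
(1,1)# 3/6 not
(1,2)+ 3/6 not
(2,0)# 4/4 satisfied
(2,1)# 4/7 not
(2,2)+ 2/6 not
(3,0)# 4/4 satisfied
(3,1)# 4/6 satisfied
(3,2)+ 1/5 not
(3,3)# 1/3 not
(4,0)# 2/2 satisfied
(4,3)# 1/2 not
Unsatisfied: (0,1), (0,2), (1,1), (1,2), (2,1), (2,2), (3,2), (3,3), (4,3) — 9 in total.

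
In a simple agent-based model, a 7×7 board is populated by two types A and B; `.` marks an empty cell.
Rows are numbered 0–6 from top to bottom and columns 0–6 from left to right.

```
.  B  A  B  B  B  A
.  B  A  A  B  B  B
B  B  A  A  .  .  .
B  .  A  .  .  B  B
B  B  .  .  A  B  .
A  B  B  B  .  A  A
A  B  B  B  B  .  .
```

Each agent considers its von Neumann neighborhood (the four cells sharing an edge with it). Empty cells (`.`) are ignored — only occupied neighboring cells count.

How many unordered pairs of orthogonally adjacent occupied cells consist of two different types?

13

Scan each occupied cell's neighbors to the right and below so each pair is counted once.
Row 0: B(0,1)–A(0,2)≠ B(0,1)–B(1,1)= A(0,2)–B(0,3)≠ A(0,2)–A(1,2)= B(0,3)–B(0,4)= B(0,3)–A(1,3)≠ B(0,4)–B(0,5)= B(0,4)–B(1,4)= B(0,5)–A(0,6)≠ B(0,5)–B(1,5)= A(0,6)–B(1,6)≠  → 5/11 unlike.
Row 1: B(1,1)–A(1,2)≠ B(1,1)–B(2,1)= A(1,2)–A(1,3)= A(1,2)–A(2,2)= A(1,3)–B(1,4)≠ A(1,3)–A(2,3)= B(1,4)–B(1,5)= B(1,5)–B(1,6)=  → 2/8 unlike.
Row 2: B(2,0)–B(2,1)= B(2,0)–B(3,0)= B(2,1)–A(2,2)≠ A(2,2)–A(2,3)= A(2,2)–A(3,2)=  → 1/5 unlike.
Row 3: B(3,0)–B(4,0)= B(3,5)–B(3,6)= B(3,5)–B(4,5)=  → 0/3 unlike.
Row 4: B(4,0)–B(4,1)= B(4,0)–A(5,0)≠ B(4,1)–B(5,1)= A(4,4)–B(4,5)≠ B(4,5)–A(5,5)≠  → 3/5 unlike.
Row 5: A(5,0)–B(5,1)≠ A(5,0)–A(6,0)= B(5,1)–B(5,2)= B(5,1)–B(6,1)= B(5,2)–B(5,3)= B(5,2)–B(6,2)= B(5,3)–B(6,3)= A(5,5)–A(5,6)=  → 1/8 unlike.
Row 6: A(6,0)–B(6,1)≠ B(6,1)–B(6,2)= B(6,2)–B(6,3)= B(6,3)–B(6,4)=  → 1/4 unlike.
Total adjacent occupied pairs: 44; unlike-type pairs: 13.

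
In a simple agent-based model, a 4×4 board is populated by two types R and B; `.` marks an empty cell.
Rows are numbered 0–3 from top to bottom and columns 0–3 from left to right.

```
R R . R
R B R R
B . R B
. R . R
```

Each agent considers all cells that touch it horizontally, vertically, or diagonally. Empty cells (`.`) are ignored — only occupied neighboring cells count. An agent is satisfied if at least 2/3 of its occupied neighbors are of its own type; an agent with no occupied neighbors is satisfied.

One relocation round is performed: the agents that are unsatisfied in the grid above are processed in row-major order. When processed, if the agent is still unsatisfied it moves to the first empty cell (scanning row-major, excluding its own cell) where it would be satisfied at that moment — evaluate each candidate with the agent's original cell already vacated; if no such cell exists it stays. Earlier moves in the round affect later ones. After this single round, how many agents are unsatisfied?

3

Initially unsatisfied (in order): (1,0), (1,1), (2,0), (2,3), (3,1), (3,3).
  (1,0) → (0,2).
  (1,1): no empty cell satisfies it; stays.
  (2,0): no empty cell satisfies it; stays.
  (2,3): no empty cell satisfies it; stays.
  (3,1) → (3,2).
  (3,3): now satisfied by earlier moves; stays.
Resulting grid:
R R R R
. B R R
B . R B
. . R R
Unsatisfied now: (0,0), (1,1), (2,3).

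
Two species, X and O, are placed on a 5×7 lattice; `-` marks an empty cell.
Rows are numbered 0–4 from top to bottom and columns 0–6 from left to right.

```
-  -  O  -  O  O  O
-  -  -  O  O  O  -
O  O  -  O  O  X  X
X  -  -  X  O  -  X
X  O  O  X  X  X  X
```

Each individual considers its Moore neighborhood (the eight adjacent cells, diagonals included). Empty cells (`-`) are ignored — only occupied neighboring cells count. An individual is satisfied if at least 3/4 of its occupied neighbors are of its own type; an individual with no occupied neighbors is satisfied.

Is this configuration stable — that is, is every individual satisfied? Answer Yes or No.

(0,2)O 1/1 ✓
(0,4)O 4/4 ✓
(0,5)O 4/4 ✓
(0,6)O 2/2 ✓
(1,3)O 5/5 ✓
(1,4)O 6/7 ✓
(1,5)O 5/7 ✗
(2,0)O 1/2 ✗
(2,1)O 1/2 ✗
(2,3)O 4/5 ✓
(2,4)O 5/7 ✗
(2,5)X 2/6 ✗
(2,6)X 2/3 ✗
(3,0)X 1/4 ✗
(3,3)X 2/6 ✗
(3,4)O 2/7 ✗
(3,6)X 4/4 ✓
(4,0)X 1/2 ✗
(4,1)O 1/3 ✗
(4,2)O 1/3 ✗
(4,3)X 2/4 ✗
(4,4)X 3/4 ✓
(4,5)X 3/4 ✓
(4,6)X 2/2 ✓
For instance (1,5) has only 5/7 same-type neighbors, below 3/4.

No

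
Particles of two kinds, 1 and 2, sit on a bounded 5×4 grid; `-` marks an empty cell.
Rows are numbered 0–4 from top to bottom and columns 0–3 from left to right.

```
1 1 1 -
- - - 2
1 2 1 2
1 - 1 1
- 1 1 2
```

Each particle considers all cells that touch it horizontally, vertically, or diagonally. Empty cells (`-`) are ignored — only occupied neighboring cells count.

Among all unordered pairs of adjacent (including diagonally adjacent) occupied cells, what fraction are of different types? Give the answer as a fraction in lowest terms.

1/2

Scan each occupied cell's neighbors to the right and below (and the two forward diagonals) so each pair is counted once.
Row 0: 1(0,0)–1(0,1)= 1(0,1)–1(0,2)= 1(0,2)–2(1,3)≠  → 1/3 unlike.
Row 1: 2(1,3)–2(2,3)= 2(1,3)–1(2,2)≠  → 1/2 unlike.
Row 2: 1(2,0)–2(2,1)≠ 1(2,0)–1(3,0)= 2(2,1)–1(2,2)≠ 2(2,1)–1(3,2)≠ 2(2,1)–1(3,0)≠ 1(2,2)–2(2,3)≠ 1(2,2)–1(3,2)= 1(2,2)–1(3,3)= 2(2,3)–1(3,3)≠ 2(2,3)–1(3,2)≠  → 7/10 unlike.
Row 3: 1(3,0)–1(4,1)= 1(3,2)–1(3,3)= 1(3,2)–1(4,2)= 1(3,2)–2(4,3)≠ 1(3,2)–1(4,1)= 1(3,3)–2(4,3)≠ 1(3,3)–1(4,2)=  → 2/7 unlike.
Row 4: 1(4,1)–1(4,2)= 1(4,2)–2(4,3)≠  → 1/2 unlike.
Total adjacent occupied pairs: 24; unlike-type pairs: 12.
12/24 reduces to 1/2.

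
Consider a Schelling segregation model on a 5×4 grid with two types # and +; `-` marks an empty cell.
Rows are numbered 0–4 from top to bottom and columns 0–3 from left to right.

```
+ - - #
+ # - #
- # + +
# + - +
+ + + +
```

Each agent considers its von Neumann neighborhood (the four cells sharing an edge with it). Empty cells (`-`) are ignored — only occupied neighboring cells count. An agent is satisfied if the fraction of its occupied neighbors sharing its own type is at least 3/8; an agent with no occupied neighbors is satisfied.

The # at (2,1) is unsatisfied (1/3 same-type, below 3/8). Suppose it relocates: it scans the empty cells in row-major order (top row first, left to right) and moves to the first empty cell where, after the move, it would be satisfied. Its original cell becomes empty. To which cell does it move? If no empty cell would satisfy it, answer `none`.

Vacating (2,1). Empty cells in order:
  (0,1): 1/2 same-type → satisfied — stop here.

(0,1)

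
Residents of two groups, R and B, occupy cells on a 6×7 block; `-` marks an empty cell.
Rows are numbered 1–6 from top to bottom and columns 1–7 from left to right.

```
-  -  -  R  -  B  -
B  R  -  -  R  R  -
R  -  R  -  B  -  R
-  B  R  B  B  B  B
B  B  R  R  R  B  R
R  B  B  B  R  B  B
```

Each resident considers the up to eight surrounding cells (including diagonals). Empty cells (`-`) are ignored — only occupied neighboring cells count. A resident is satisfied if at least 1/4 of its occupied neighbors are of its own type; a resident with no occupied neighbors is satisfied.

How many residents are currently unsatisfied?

5

(1,4)R 1/1 ok
(1,6)B 0/2 unhappy
(2,1)B 0/2 unhappy
(2,2)R 2/3 ok
(2,5)R 2/4 ok
(2,6)R 2/4 ok
(3,1)R 1/3 ok
(3,3)R 2/4 ok
(3,5)B 3/5 ok
(3,7)R 1/3 ok
(4,2)B 2/6 ok
(4,3)R 3/6 ok
(4,4)B 2/7 ok
(4,5)B 4/6 ok
(4,6)B 4/7 ok
(4,7)B 2/4 ok
(5,1)B 3/4 ok
(5,2)B 4/7 ok
(5,3)R 2/8 ok
(5,4)R 4/8 ok
(5,5)R 2/8 ok
(5,6)B 5/8 ok
(5,7)R 0/5 unhappy
(6,1)R 0/3 unhappy
(6,2)B 3/5 ok
(6,3)B 3/5 ok
(6,4)B 1/5 unhappy
(6,5)R 2/5 ok
(6,6)B 2/5 ok
(6,7)B 2/3 ok
Unsatisfied: (1,6), (2,1), (5,7), (6,1), (6,4) — 5 in total.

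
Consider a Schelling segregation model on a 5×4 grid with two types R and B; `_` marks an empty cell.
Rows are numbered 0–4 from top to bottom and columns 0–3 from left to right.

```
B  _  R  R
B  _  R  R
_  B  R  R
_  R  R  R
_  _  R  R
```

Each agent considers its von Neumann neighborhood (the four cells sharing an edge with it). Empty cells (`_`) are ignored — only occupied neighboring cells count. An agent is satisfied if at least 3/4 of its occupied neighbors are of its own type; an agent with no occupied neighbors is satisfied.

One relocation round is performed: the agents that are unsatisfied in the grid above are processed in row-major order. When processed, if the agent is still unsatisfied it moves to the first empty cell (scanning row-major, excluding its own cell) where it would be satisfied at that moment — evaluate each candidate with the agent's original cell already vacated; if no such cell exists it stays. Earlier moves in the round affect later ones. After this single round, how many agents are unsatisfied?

Initially unsatisfied (in order): (2,1), (3,1).
  (2,1) → (2,0).
  (3,1): now satisfied by earlier moves; stays.
Resulting grid:
B _ R R
B _ R R
B _ R R
_ R R R
_ _ R R
All satisfied now.

0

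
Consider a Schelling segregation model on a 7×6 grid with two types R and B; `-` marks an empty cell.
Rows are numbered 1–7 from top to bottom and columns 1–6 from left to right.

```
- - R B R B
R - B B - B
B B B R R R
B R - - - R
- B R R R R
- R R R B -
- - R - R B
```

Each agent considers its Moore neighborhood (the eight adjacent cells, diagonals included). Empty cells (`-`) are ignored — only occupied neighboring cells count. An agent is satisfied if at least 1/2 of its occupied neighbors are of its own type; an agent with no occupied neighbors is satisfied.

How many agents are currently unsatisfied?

10

(1,3)R 0/3 not
(1,4)B 2/4 satisfied
(1,5)R 0/4 not
(1,6)B 1/2 satisfied
(2,1)R 0/2 not
(2,3)B 4/6 satisfied
(2,4)B 3/7 not
(2,6)B 1/4 not
(3,1)B 2/4 satisfied
(3,2)B 4/6 satisfied
(3,3)B 3/5 satisfied
(3,4)R 1/4 not
(3,5)R 3/5 satisfied
(3,6)R 2/3 satisfied
(4,1)B 3/4 satisfied
(4,2)R 1/6 not
(4,6)R 4/4 satisfied
(5,2)B 1/5 not
(5,3)R 5/6 satisfied
(5,4)R 4/5 satisfied
(5,5)R 4/5 satisfied
(5,6)R 2/3 satisfied
(6,2)R 3/4 satisfied
(6,3)R 5/6 satisfied
(6,4)R 6/7 satisfied
(6,5)B 1/6 not
(7,3)R 3/3 satisfied
(7,5)R 1/3 not
(7,6)B 1/2 satisfied
Unsatisfied: (1,3), (1,5), (2,1), (2,4), (2,6), (3,4), (4,2), (5,2), (6,5), (7,5) — 10 in total.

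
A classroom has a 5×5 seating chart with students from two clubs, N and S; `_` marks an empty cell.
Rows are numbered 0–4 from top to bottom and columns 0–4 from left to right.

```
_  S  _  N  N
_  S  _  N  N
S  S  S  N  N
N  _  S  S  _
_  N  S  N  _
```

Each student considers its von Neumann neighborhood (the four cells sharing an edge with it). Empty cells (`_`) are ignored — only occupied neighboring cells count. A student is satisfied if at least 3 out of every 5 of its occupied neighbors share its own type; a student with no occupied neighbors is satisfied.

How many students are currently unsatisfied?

Row 0: (0,1)S 1/1 ok · (0,3)N 2/2 ok · (0,4)N 2/2 ok
Row 1: (1,1)S 2/2 ok · (1,3)N 3/3 ok · (1,4)N 3/3 ok
Row 2: (2,0)S 1/2 unhappy · (2,1)S 3/3 ok · (2,2)S 2/3 ok · (2,3)N 2/4 unhappy · (2,4)N 2/2 ok
Row 3: (3,0)N 0/1 unhappy · (3,2)S 3/3 ok · (3,3)S 1/3 unhappy
Row 4: (4,1)N 0/1 unhappy · (4,2)S 1/3 unhappy · (4,3)N 0/2 unhappy
Unsatisfied: (2,0), (2,3), (3,0), (3,3), (4,1), (4,2), (4,3) — 7 in total.

7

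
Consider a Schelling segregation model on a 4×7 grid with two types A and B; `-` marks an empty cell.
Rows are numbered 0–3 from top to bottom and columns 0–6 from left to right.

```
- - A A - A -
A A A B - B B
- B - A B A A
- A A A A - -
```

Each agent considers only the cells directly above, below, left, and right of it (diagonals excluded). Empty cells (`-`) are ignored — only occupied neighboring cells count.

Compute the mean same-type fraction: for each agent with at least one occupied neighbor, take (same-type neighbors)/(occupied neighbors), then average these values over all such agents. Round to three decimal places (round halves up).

0.491

Row 0: (0,2)A 2/2 · (0,3)A 1/2 · (0,5)A 0/1
Row 1: (1,0)A 1/1 · (1,1)A 2/3 · (1,2)A 2/3 · (1,3)B 0/3 · (1,5)B 1/3 · (1,6)B 1/2
Row 2: (2,1)B 0/2 · (2,3)A 1/3 · (2,4)B 0/3 · (2,5)A 1/3 · (2,6)A 1/2
Row 3: (3,1)A 1/2 · (3,2)A 2/2 · (3,3)A 3/3 · (3,4)A 1/2
Sum over 18 agents: 2/2 + 1/2 + 0/1 + 1/1 + 2/3 + 2/3 + 0/3 + 1/3 + 1/2 + 0/2 + 1/3 + 0/3 + 1/3 + 1/2 + 1/2 + 2/2 + 3/3 + 1/2 = 53/6; mean = 53/6 ÷ 18 = 53/108 = 0.490740… → 0.491.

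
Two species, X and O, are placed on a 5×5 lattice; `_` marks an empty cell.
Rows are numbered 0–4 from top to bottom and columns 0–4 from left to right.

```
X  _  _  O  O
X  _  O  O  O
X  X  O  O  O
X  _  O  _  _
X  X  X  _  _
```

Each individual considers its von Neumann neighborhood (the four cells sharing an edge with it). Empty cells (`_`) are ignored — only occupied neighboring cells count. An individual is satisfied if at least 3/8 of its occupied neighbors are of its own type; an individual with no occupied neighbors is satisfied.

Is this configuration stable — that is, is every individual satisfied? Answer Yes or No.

(0,0)X 1/1 ✓
(0,3)O 2/2 ✓
(0,4)O 2/2 ✓
(1,0)X 2/2 ✓
(1,2)O 2/2 ✓
(1,3)O 4/4 ✓
(1,4)O 3/3 ✓
(2,0)X 3/3 ✓
(2,1)X 1/2 ✓
(2,2)O 3/4 ✓
(2,3)O 3/3 ✓
(2,4)O 2/2 ✓
(3,0)X 2/2 ✓
(3,2)O 1/2 ✓
(4,0)X 2/2 ✓
(4,1)X 2/2 ✓
(4,2)X 1/2 ✓
All meet the threshold, so the configuration is stable.

Yes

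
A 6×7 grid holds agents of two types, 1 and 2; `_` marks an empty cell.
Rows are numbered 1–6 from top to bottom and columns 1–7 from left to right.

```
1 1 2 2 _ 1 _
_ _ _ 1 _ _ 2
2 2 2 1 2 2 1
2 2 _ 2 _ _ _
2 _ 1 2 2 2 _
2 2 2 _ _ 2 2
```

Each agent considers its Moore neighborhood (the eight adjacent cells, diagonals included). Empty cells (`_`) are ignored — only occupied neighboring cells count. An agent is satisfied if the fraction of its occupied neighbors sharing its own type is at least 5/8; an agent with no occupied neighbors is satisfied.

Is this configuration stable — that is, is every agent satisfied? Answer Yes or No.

No

(1,1)1 1/1 satisfied
(1,2)1 1/2 not
(1,3)2 1/3 not
(1,4)2 1/2 not
(1,6)1 0/1 not
(2,4)1 1/5 not
(2,7)2 1/3 not
(3,1)2 3/3 satisfied
(3,2)2 4/4 satisfied
(3,3)2 3/5 not
(3,4)1 1/4 not
(3,5)2 2/4 not
(3,6)2 2/3 satisfied
(3,7)1 0/2 not
(4,1)2 4/4 satisfied
(4,2)2 5/6 satisfied
(4,4)2 4/6 satisfied
(5,1)2 4/4 satisfied
(5,3)1 0/5 not
(5,4)2 3/4 satisfied
(5,5)2 4/4 satisfied
(5,6)2 3/3 satisfied
(6,1)2 2/2 satisfied
(6,2)2 3/4 satisfied
(6,3)2 2/3 satisfied
(6,6)2 3/3 satisfied
(6,7)2 2/2 satisfied
For instance (1,2) has only 1/2 same-type neighbors, below 5/8.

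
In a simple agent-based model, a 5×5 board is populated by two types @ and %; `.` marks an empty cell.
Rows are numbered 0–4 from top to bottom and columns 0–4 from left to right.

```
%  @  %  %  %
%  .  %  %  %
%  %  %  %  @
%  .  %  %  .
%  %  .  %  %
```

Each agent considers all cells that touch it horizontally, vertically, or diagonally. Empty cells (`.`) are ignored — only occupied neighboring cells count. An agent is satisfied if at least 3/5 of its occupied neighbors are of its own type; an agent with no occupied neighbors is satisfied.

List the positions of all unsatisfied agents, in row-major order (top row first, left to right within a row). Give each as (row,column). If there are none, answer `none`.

(0,0), (0,1), (2,4)

(0,0)% 1/2 not
(0,1)@ 0/4 not
(0,2)% 3/4 satisfied
(0,3)% 5/5 satisfied
(0,4)% 3/3 satisfied
(1,0)% 3/4 satisfied
(1,2)% 6/7 satisfied
(1,3)% 7/8 satisfied
(1,4)% 4/5 satisfied
(2,0)% 3/3 satisfied
(2,1)% 6/6 satisfied
(2,2)% 6/6 satisfied
(2,3)% 6/7 satisfied
(2,4)@ 0/4 not
(3,0)% 4/4 satisfied
(3,2)% 6/6 satisfied
(3,3)% 5/6 satisfied
(4,0)% 2/2 satisfied
(4,1)% 3/3 satisfied
(4,3)% 3/3 satisfied
(4,4)% 2/2 satisfied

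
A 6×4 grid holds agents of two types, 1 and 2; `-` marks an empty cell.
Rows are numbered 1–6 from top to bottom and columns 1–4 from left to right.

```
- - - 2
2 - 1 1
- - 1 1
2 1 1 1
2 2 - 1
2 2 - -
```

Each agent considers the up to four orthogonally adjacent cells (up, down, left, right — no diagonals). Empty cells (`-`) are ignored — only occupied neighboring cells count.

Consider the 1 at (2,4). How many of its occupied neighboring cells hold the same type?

2

Occupied neighbors of (2,4): (1,4)=2, (3,4)=1, (2,3)=1.
Same type (1): 2 of 3.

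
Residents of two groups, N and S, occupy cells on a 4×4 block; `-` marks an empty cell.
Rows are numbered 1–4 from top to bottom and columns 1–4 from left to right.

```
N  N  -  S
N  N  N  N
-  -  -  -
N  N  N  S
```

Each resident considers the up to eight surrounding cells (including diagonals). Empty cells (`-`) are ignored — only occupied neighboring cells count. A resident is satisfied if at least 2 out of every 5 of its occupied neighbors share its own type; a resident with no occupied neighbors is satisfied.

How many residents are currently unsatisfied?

Row 1: (1,1)N 3/3 satisfied · (1,2)N 4/4 satisfied · (1,4)S 0/2 not
Row 2: (2,1)N 3/3 satisfied · (2,2)N 4/4 satisfied · (2,3)N 3/4 satisfied · (2,4)N 1/2 satisfied
Row 4: (4,1)N 1/1 satisfied · (4,2)N 2/2 satisfied · (4,3)N 1/2 satisfied · (4,4)S 0/1 not
Unsatisfied: (1,4), (4,4) — 2 in total.

2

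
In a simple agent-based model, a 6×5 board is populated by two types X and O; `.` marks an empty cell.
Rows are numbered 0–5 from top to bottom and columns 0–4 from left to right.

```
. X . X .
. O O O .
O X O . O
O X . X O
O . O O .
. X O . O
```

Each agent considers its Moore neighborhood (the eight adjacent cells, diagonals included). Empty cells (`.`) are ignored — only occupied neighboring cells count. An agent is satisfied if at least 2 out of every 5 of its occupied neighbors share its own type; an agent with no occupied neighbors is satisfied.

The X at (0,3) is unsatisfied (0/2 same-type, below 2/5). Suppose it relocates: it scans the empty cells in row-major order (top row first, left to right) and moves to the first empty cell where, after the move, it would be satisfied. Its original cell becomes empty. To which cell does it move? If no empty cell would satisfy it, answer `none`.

Vacating (0,3). Empty cells in order:
  (0,0): 1/2 same-type → satisfied — stop here.

(0,0)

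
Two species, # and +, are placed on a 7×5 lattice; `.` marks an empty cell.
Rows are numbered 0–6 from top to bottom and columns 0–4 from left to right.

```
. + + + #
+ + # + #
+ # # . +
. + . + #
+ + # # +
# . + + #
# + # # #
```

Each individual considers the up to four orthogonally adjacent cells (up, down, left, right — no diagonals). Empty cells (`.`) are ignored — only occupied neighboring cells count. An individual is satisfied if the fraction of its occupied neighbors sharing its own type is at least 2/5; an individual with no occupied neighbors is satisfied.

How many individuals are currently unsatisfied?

(0,1)+ 2/2 satisfied
(0,2)+ 2/3 satisfied
(0,3)+ 2/3 satisfied
(0,4)# 1/2 satisfied
(1,0)+ 2/2 satisfied
(1,1)+ 2/4 satisfied
(1,2)# 1/4 not
(1,3)+ 1/3 not
(1,4)# 1/3 not
(2,0)+ 1/2 satisfied
(2,1)# 1/4 not
(2,2)# 2/2 satisfied
(2,4)+ 0/2 not
(3,1)+ 1/2 satisfied
(3,3)+ 0/2 not
(3,4)# 0/3 not
(4,0)+ 1/2 satisfied
(4,1)+ 2/3 satisfied
(4,2)# 1/3 not
(4,3)# 1/4 not
(4,4)+ 0/3 not
(5,0)# 1/2 satisfied
(5,2)+ 1/3 not
(5,3)+ 1/4 not
(5,4)# 1/3 not
(6,0)# 1/2 satisfied
(6,1)+ 0/2 not
(6,2)# 1/3 not
(6,3)# 2/3 satisfied
(6,4)# 2/2 satisfied
Unsatisfied: (1,2), (1,3), (1,4), (2,1), (2,4), (3,3), (3,4), (4,2), (4,3), (4,4), (5,2), (5,3), (5,4), (6,1), (6,2) — 15 in total.

15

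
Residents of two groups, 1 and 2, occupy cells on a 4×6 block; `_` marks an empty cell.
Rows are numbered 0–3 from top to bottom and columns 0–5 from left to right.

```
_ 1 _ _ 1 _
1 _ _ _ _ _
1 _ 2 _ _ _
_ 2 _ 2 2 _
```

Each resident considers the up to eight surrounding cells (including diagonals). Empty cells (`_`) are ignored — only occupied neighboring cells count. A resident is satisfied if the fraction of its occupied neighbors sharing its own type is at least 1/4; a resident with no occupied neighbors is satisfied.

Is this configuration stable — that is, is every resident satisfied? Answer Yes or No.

Yes

(0,1)1 1/1 satisfied
(0,4)1 0/0 satisfied
(1,0)1 2/2 satisfied
(2,0)1 1/2 satisfied
(2,2)2 2/2 satisfied
(3,1)2 1/2 satisfied
(3,3)2 2/2 satisfied
(3,4)2 1/1 satisfied
All meet the threshold, so the configuration is stable.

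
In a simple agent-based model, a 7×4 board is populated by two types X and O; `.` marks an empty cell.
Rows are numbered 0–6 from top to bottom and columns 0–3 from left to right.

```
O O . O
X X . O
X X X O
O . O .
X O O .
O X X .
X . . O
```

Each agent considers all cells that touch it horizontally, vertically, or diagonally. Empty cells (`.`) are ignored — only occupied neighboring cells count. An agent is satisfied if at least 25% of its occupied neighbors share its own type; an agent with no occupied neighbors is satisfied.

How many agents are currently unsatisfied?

Row 0: (0,0)O 1/3 satisfied · (0,1)O 1/3 satisfied · (0,3)O 1/1 satisfied
Row 1: (1,0)X 3/5 satisfied · (1,1)X 4/6 satisfied · (1,3)O 2/3 satisfied
Row 2: (2,0)X 3/4 satisfied · (2,1)X 4/6 satisfied · (2,2)X 2/5 satisfied · (2,3)O 2/3 satisfied
Row 3: (3,0)O 1/4 satisfied · (3,2)O 3/5 satisfied
Row 4: (4,0)X 1/4 satisfied · (4,1)O 4/7 satisfied · (4,2)O 2/4 satisfied
Row 5: (5,0)O 1/4 satisfied · (5,1)X 3/6 satisfied · (5,2)X 1/4 satisfied
Row 6: (6,0)X 1/2 satisfied · (6,3)O 0/1 not
Unsatisfied: (6,3) — 1 in total.

1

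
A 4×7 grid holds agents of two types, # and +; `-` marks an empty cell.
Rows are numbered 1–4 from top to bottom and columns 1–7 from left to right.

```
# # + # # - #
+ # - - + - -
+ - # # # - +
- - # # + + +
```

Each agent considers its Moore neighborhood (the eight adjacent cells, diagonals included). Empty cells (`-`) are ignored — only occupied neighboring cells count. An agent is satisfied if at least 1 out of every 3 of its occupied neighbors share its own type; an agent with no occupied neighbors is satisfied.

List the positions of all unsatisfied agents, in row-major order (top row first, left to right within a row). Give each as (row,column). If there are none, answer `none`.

(1,1)# 2/3 ok
(1,2)# 2/4 ok
(1,3)+ 0/3 unhappy
(1,4)# 1/3 ok
(1,5)# 1/2 ok
(1,7)# 0/0 ok
(2,1)+ 1/4 unhappy
(2,2)# 3/6 ok
(2,5)+ 0/4 unhappy
(3,1)+ 1/2 ok
(3,3)# 4/4 ok
(3,4)# 4/6 ok
(3,5)# 2/5 ok
(3,7)+ 2/2 ok
(4,3)# 3/3 ok
(4,4)# 4/5 ok
(4,5)+ 1/4 unhappy
(4,6)+ 3/4 ok
(4,7)+ 2/2 ok

(1,3), (2,1), (2,5), (4,5)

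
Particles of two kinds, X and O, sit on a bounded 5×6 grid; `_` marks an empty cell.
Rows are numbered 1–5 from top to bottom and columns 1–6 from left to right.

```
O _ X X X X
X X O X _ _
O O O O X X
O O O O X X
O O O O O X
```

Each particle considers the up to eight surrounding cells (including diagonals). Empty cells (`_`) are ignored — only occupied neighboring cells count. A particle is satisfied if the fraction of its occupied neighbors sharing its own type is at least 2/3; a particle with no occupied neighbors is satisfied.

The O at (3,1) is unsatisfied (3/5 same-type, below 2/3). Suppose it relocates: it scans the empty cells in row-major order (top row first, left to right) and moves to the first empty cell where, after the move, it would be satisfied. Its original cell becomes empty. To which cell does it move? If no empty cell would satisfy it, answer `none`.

Vacating (3,1). Empty cells in order:
  (1,2): 2/5 same-type → still unsatisfied.
  (2,5): 1/7 same-type → still unsatisfied.
  (2,6): 0/4 same-type → still unsatisfied.

none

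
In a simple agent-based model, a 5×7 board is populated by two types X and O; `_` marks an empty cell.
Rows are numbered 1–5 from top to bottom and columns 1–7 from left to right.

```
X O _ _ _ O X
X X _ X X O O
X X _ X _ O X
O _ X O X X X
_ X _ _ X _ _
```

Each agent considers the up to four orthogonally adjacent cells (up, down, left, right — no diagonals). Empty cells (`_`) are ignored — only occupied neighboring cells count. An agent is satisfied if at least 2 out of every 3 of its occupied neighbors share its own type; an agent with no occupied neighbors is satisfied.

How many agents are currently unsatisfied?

Row 1: (1,1)X 1/2 not · (1,2)O 0/2 not · (1,6)O 1/2 not · (1,7)X 0/2 not
Row 2: (2,1)X 3/3 satisfied · (2,2)X 2/3 satisfied · (2,4)X 2/2 satisfied · (2,5)X 1/2 not · (2,6)O 3/4 satisfied · (2,7)O 1/3 not
Row 3: (3,1)X 2/3 satisfied · (3,2)X 2/2 satisfied · (3,4)X 1/2 not · (3,6)O 1/3 not · (3,7)X 1/3 not
Row 4: (4,1)O 0/1 not · (4,3)X 0/1 not · (4,4)O 0/3 not · (4,5)X 2/3 satisfied · (4,6)X 2/3 satisfied · (4,7)X 2/2 satisfied
Row 5: (5,2)X 0/0 satisfied · (5,5)X 1/1 satisfied
Unsatisfied: (1,1), (1,2), (1,6), (1,7), (2,5), (2,7), (3,4), (3,6), (3,7), (4,1), (4,3), (4,4) — 12 in total.

12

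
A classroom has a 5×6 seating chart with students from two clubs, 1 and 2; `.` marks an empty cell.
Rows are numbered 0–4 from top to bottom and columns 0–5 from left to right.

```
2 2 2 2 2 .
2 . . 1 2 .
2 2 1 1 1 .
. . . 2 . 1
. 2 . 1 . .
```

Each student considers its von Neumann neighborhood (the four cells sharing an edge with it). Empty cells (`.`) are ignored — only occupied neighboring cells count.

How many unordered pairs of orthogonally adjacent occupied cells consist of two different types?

Scan each occupied cell's neighbors to the right and below so each pair is counted once.
From row 0: 1 unlike of 7 pairs (running 1/7).
From row 1: 2 unlike of 4 pairs (running 3/11).
From row 2: 2 unlike of 5 pairs (running 5/16).
From row 3: 1 unlike of 1 pairs (running 6/17).
Total adjacent occupied pairs: 17; unlike-type pairs: 6.

6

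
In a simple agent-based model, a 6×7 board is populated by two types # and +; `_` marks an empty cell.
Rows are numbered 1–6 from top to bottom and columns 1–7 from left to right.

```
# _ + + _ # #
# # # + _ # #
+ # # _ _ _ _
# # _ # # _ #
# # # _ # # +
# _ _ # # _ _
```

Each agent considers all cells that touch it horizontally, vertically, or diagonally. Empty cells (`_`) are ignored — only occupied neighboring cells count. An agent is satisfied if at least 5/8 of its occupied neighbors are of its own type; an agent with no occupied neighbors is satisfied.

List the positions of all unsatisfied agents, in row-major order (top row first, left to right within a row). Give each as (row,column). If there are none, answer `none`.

(1,3), (2,3), (2,4), (3,1), (4,7), (5,7)

Row 1: (1,1)# 2/2 satisfied · (1,3)+ 2/4 not · (1,4)+ 2/3 satisfied · (1,6)# 3/3 satisfied · (1,7)# 3/3 satisfied
Row 2: (2,1)# 3/4 satisfied · (2,2)# 5/7 satisfied · (2,3)# 3/6 not · (2,4)+ 2/4 not · (2,6)# 3/3 satisfied · (2,7)# 3/3 satisfied
Row 3: (3,1)+ 0/5 not · (3,2)# 6/7 satisfied · (3,3)# 5/6 satisfied
Row 4: (4,1)# 4/5 satisfied · (4,2)# 6/7 satisfied · (4,4)# 4/4 satisfied · (4,5)# 3/3 satisfied · (4,7)# 1/2 not
Row 5: (5,1)# 4/4 satisfied · (5,2)# 5/5 satisfied · (5,3)# 4/4 satisfied · (5,5)# 5/5 satisfied · (5,6)# 4/5 satisfied · (5,7)+ 0/2 not
Row 6: (6,1)# 2/2 satisfied · (6,4)# 3/3 satisfied · (6,5)# 3/3 satisfied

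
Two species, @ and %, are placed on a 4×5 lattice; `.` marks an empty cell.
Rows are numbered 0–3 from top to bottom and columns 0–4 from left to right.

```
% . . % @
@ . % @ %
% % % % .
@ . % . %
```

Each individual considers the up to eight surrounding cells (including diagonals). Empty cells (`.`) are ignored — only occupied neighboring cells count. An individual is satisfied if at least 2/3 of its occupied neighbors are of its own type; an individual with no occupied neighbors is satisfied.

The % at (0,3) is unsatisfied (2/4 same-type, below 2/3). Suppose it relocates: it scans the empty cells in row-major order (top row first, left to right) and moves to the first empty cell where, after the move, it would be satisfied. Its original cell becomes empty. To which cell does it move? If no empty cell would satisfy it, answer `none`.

Vacating (0,3). Empty cells in order:
  (0,1): 2/3 same-type → satisfied — stop here.

(0,1)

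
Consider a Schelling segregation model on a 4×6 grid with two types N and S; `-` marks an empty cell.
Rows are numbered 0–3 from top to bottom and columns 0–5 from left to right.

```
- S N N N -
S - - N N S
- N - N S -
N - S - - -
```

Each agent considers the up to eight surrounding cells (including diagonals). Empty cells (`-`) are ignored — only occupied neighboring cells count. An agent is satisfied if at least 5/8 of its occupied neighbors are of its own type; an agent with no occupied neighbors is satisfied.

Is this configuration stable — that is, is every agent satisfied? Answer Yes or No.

Row 0: (0,1)S 1/2 ✗ · (0,2)N 2/3 ✓ · (0,3)N 4/4 ✓ · (0,4)N 3/4 ✓
Row 1: (1,0)S 1/2 ✗ · (1,3)N 5/6 ✓ · (1,4)N 4/6 ✓ · (1,5)S 1/3 ✗
Row 2: (2,1)N 1/3 ✗ · (2,3)N 2/4 ✗ · (2,4)S 1/4 ✗
Row 3: (3,0)N 1/1 ✓ · (3,2)S 0/2 ✗
For instance (0,1) has only 1/2 same-type neighbors, below 5/8.

No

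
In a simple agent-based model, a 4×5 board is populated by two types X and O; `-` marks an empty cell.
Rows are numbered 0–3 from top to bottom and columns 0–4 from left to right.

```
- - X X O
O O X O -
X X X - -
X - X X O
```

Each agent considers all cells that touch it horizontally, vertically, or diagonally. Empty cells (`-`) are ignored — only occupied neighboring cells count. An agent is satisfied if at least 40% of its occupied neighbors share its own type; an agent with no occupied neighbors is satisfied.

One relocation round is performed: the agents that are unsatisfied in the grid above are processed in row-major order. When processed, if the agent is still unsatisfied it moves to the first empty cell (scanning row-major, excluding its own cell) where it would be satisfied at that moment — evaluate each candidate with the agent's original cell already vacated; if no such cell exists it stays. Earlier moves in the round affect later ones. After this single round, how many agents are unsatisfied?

0

Initially unsatisfied (in order): (1,0), (1,1), (1,3), (3,4).
  (1,0) → (0,0).
  (1,1) → (1,4).
  (1,3) → (2,4).
  (3,4): now satisfied by earlier moves; stays.
Resulting grid:
O - X X O
- - X - O
X X X - O
X - X X O
All satisfied now.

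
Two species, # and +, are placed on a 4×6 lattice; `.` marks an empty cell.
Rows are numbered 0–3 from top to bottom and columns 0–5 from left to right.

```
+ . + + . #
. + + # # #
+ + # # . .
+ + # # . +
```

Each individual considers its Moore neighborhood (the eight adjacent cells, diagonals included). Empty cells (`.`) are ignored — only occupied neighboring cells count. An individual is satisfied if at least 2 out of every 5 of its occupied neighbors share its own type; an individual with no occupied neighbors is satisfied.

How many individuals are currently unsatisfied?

(0,0)+ 1/1 ok
(0,2)+ 3/4 ok
(0,3)+ 2/4 ok
(0,5)# 2/2 ok
(1,1)+ 5/6 ok
(1,2)+ 4/7 ok
(1,3)# 3/6 ok
(1,4)# 4/5 ok
(1,5)# 2/2 ok
(2,0)+ 4/4 ok
(2,1)+ 5/7 ok
(2,2)# 4/8 ok
(2,3)# 5/6 ok
(3,0)+ 3/3 ok
(3,1)+ 3/5 ok
(3,2)# 3/5 ok
(3,3)# 3/3 ok
(3,5)+ 0/0 ok
Every one meets the threshold.

0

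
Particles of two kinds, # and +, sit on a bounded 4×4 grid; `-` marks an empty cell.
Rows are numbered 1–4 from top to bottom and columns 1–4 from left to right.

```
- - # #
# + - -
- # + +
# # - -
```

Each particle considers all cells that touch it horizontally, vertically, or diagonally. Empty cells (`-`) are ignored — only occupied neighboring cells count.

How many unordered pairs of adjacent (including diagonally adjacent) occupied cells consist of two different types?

5

Scan each occupied cell's neighbors to the right and below (and the two forward diagonals) so each pair is counted once.
From row 1: 1 unlike of 2 pairs (running 1/2).
From row 2: 2 unlike of 4 pairs (running 3/6).
From row 3: 2 unlike of 5 pairs (running 5/11).
From row 4: 0 unlike of 1 pairs (running 5/12).
Total adjacent occupied pairs: 12; unlike-type pairs: 5.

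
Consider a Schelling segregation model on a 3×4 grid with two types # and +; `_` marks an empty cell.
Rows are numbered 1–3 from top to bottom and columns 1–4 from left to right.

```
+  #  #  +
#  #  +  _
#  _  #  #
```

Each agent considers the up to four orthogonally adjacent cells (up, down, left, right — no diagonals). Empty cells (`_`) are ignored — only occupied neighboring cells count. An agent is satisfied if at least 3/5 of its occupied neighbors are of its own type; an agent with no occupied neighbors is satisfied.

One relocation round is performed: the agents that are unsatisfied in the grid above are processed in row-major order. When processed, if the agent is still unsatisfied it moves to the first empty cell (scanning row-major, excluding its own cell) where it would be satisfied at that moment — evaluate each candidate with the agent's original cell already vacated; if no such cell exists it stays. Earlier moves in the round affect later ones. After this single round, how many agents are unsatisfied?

2

Initially unsatisfied (in order): (1,1), (1,3), (1,4), (2,3), (3,3).
  (1,1) → (2,4).
  (1,3) → (1,1).
  (1,4): now satisfied by earlier moves; stays.
  (2,3): no empty cell satisfies it; stays.
  (3,3) → (3,2).
Resulting grid:
# # _ +
# # + +
# # _ #
Unsatisfied now: (2,3), (3,4).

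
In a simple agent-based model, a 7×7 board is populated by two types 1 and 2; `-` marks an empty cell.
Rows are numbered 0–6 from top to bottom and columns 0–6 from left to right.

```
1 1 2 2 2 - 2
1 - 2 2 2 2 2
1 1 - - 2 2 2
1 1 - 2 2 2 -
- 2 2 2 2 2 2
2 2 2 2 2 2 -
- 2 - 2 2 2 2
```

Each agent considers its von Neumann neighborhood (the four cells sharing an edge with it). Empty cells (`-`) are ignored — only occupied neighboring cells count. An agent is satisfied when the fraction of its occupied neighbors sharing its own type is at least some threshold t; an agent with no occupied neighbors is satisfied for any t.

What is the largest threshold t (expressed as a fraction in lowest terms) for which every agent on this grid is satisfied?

1/2

(0,0)1 2/2
(0,1)1 1/2
(0,2)2 2/3
(0,3)2 3/3
(0,4)2 2/2
(0,6)2 1/1
(1,0)1 2/2
(1,2)2 2/2
(1,3)2 3/3
(1,4)2 4/4
(1,5)2 3/3
(1,6)2 3/3
(2,0)1 3/3
(2,1)1 2/2
(2,4)2 3/3
(2,5)2 4/4
(2,6)2 2/2
(3,0)1 2/2
(3,1)1 2/3
(3,3)2 2/2
(3,4)2 4/4
(3,5)2 3/3
(4,1)2 2/3
(4,2)2 3/3
(4,3)2 4/4
(4,4)2 4/4
(4,5)2 4/4
(4,6)2 1/1
(5,0)2 1/1
(5,1)2 4/4
(5,2)2 3/3
(5,3)2 4/4
(5,4)2 4/4
(5,5)2 3/3
(6,1)2 1/1
(6,3)2 2/2
(6,4)2 3/3
(6,5)2 3/3
(6,6)2 1/1
The smallest same-type fraction is 1/2 at (0,1), which reduces to 1/2. Any threshold above that leaves this agent unsatisfied.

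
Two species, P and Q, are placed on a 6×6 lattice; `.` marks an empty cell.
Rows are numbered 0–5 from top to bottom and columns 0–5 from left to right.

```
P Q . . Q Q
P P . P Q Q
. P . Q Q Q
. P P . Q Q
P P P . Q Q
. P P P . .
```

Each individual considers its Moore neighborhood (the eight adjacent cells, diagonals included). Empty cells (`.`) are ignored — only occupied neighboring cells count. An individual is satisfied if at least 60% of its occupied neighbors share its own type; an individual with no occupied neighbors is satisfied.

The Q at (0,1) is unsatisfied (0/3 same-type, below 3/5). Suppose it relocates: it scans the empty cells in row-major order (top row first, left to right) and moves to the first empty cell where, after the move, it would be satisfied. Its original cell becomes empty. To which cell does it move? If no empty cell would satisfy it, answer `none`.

(0,3)

Vacating (0,1). Empty cells in order:
  (0,2): 0/2 same-type → still unsatisfied.
  (0,3): 2/3 same-type → satisfied — stop here.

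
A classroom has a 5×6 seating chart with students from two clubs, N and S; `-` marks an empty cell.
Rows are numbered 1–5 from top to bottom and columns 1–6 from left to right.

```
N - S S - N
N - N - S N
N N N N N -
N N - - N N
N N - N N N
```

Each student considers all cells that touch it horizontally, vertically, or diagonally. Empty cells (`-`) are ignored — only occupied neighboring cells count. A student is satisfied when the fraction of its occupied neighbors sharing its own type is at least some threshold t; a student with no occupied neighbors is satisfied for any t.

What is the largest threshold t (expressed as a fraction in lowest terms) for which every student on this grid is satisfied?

(1,1)N 1/1
(1,3)S 1/2
(1,4)S 2/3
(1,6)N 1/2
(2,1)N 3/3
(2,3)N 3/5
(2,5)S 1/5
(2,6)N 2/3
(3,1)N 4/4
(3,2)N 6/6
(3,3)N 4/4
(3,4)N 4/5
(3,5)N 4/5
(4,1)N 5/5
(4,2)N 6/6
(4,5)N 6/6
(4,6)N 4/4
(5,1)N 3/3
(5,2)N 3/3
(5,4)N 2/2
(5,5)N 4/4
(5,6)N 3/3
The smallest same-type fraction is 1/5 at (2,5), which reduces to 1/5. Any threshold above that leaves this student unsatisfied.

1/5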